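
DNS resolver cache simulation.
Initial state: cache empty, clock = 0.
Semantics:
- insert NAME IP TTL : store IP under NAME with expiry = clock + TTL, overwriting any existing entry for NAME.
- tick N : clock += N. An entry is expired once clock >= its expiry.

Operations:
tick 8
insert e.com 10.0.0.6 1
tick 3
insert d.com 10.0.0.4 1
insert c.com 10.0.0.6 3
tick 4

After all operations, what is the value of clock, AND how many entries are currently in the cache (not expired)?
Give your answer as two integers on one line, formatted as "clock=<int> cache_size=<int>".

Answer: clock=15 cache_size=0

Derivation:
Op 1: tick 8 -> clock=8.
Op 2: insert e.com -> 10.0.0.6 (expiry=8+1=9). clock=8
Op 3: tick 3 -> clock=11. purged={e.com}
Op 4: insert d.com -> 10.0.0.4 (expiry=11+1=12). clock=11
Op 5: insert c.com -> 10.0.0.6 (expiry=11+3=14). clock=11
Op 6: tick 4 -> clock=15. purged={c.com,d.com}
Final clock = 15
Final cache (unexpired): {} -> size=0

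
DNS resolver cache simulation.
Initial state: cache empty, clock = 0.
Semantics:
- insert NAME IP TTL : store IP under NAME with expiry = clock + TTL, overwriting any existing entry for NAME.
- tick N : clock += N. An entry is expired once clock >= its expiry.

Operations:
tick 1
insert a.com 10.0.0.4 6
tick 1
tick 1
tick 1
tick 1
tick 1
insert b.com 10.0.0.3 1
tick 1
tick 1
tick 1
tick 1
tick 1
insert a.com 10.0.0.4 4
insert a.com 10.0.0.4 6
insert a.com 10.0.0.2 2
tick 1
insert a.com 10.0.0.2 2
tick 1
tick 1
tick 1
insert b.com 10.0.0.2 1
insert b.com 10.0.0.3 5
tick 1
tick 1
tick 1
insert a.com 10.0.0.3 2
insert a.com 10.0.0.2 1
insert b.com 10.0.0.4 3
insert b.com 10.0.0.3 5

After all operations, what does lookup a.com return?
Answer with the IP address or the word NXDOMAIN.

Answer: 10.0.0.2

Derivation:
Op 1: tick 1 -> clock=1.
Op 2: insert a.com -> 10.0.0.4 (expiry=1+6=7). clock=1
Op 3: tick 1 -> clock=2.
Op 4: tick 1 -> clock=3.
Op 5: tick 1 -> clock=4.
Op 6: tick 1 -> clock=5.
Op 7: tick 1 -> clock=6.
Op 8: insert b.com -> 10.0.0.3 (expiry=6+1=7). clock=6
Op 9: tick 1 -> clock=7. purged={a.com,b.com}
Op 10: tick 1 -> clock=8.
Op 11: tick 1 -> clock=9.
Op 12: tick 1 -> clock=10.
Op 13: tick 1 -> clock=11.
Op 14: insert a.com -> 10.0.0.4 (expiry=11+4=15). clock=11
Op 15: insert a.com -> 10.0.0.4 (expiry=11+6=17). clock=11
Op 16: insert a.com -> 10.0.0.2 (expiry=11+2=13). clock=11
Op 17: tick 1 -> clock=12.
Op 18: insert a.com -> 10.0.0.2 (expiry=12+2=14). clock=12
Op 19: tick 1 -> clock=13.
Op 20: tick 1 -> clock=14. purged={a.com}
Op 21: tick 1 -> clock=15.
Op 22: insert b.com -> 10.0.0.2 (expiry=15+1=16). clock=15
Op 23: insert b.com -> 10.0.0.3 (expiry=15+5=20). clock=15
Op 24: tick 1 -> clock=16.
Op 25: tick 1 -> clock=17.
Op 26: tick 1 -> clock=18.
Op 27: insert a.com -> 10.0.0.3 (expiry=18+2=20). clock=18
Op 28: insert a.com -> 10.0.0.2 (expiry=18+1=19). clock=18
Op 29: insert b.com -> 10.0.0.4 (expiry=18+3=21). clock=18
Op 30: insert b.com -> 10.0.0.3 (expiry=18+5=23). clock=18
lookup a.com: present, ip=10.0.0.2 expiry=19 > clock=18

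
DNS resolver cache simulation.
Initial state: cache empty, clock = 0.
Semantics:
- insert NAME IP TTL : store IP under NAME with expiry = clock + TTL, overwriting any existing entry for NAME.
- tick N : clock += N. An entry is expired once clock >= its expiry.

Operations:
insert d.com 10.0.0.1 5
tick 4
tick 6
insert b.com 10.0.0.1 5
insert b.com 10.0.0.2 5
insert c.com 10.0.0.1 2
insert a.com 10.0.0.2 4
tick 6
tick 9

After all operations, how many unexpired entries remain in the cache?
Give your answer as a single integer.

Answer: 0

Derivation:
Op 1: insert d.com -> 10.0.0.1 (expiry=0+5=5). clock=0
Op 2: tick 4 -> clock=4.
Op 3: tick 6 -> clock=10. purged={d.com}
Op 4: insert b.com -> 10.0.0.1 (expiry=10+5=15). clock=10
Op 5: insert b.com -> 10.0.0.2 (expiry=10+5=15). clock=10
Op 6: insert c.com -> 10.0.0.1 (expiry=10+2=12). clock=10
Op 7: insert a.com -> 10.0.0.2 (expiry=10+4=14). clock=10
Op 8: tick 6 -> clock=16. purged={a.com,b.com,c.com}
Op 9: tick 9 -> clock=25.
Final cache (unexpired): {} -> size=0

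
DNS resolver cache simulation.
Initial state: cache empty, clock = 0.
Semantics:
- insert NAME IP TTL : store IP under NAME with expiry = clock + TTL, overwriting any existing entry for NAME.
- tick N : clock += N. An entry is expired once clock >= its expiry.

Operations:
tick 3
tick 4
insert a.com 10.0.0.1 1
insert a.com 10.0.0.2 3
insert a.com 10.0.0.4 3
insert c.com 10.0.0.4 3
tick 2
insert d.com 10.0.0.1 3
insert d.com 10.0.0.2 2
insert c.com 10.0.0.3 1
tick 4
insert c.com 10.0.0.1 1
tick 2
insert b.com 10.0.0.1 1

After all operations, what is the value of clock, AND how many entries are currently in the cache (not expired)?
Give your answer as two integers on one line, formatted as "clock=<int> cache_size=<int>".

Op 1: tick 3 -> clock=3.
Op 2: tick 4 -> clock=7.
Op 3: insert a.com -> 10.0.0.1 (expiry=7+1=8). clock=7
Op 4: insert a.com -> 10.0.0.2 (expiry=7+3=10). clock=7
Op 5: insert a.com -> 10.0.0.4 (expiry=7+3=10). clock=7
Op 6: insert c.com -> 10.0.0.4 (expiry=7+3=10). clock=7
Op 7: tick 2 -> clock=9.
Op 8: insert d.com -> 10.0.0.1 (expiry=9+3=12). clock=9
Op 9: insert d.com -> 10.0.0.2 (expiry=9+2=11). clock=9
Op 10: insert c.com -> 10.0.0.3 (expiry=9+1=10). clock=9
Op 11: tick 4 -> clock=13. purged={a.com,c.com,d.com}
Op 12: insert c.com -> 10.0.0.1 (expiry=13+1=14). clock=13
Op 13: tick 2 -> clock=15. purged={c.com}
Op 14: insert b.com -> 10.0.0.1 (expiry=15+1=16). clock=15
Final clock = 15
Final cache (unexpired): {b.com} -> size=1

Answer: clock=15 cache_size=1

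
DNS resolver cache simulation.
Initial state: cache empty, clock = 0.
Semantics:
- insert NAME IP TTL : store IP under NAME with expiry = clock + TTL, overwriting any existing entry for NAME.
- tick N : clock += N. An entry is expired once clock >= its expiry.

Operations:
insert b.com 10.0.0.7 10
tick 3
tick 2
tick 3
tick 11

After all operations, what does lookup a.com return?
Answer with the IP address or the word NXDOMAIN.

Answer: NXDOMAIN

Derivation:
Op 1: insert b.com -> 10.0.0.7 (expiry=0+10=10). clock=0
Op 2: tick 3 -> clock=3.
Op 3: tick 2 -> clock=5.
Op 4: tick 3 -> clock=8.
Op 5: tick 11 -> clock=19. purged={b.com}
lookup a.com: not in cache (expired or never inserted)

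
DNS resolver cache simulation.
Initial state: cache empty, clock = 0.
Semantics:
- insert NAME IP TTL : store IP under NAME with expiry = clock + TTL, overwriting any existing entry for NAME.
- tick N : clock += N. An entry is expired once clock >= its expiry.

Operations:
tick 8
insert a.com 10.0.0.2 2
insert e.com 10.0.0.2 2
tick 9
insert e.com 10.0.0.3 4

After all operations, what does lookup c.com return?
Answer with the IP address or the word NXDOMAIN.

Answer: NXDOMAIN

Derivation:
Op 1: tick 8 -> clock=8.
Op 2: insert a.com -> 10.0.0.2 (expiry=8+2=10). clock=8
Op 3: insert e.com -> 10.0.0.2 (expiry=8+2=10). clock=8
Op 4: tick 9 -> clock=17. purged={a.com,e.com}
Op 5: insert e.com -> 10.0.0.3 (expiry=17+4=21). clock=17
lookup c.com: not in cache (expired or never inserted)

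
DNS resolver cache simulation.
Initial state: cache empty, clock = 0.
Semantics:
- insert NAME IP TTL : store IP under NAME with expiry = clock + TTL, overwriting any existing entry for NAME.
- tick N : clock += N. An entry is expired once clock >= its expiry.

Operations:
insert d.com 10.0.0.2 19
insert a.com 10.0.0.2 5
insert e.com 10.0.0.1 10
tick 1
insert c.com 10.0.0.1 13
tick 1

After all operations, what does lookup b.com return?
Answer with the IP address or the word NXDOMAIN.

Op 1: insert d.com -> 10.0.0.2 (expiry=0+19=19). clock=0
Op 2: insert a.com -> 10.0.0.2 (expiry=0+5=5). clock=0
Op 3: insert e.com -> 10.0.0.1 (expiry=0+10=10). clock=0
Op 4: tick 1 -> clock=1.
Op 5: insert c.com -> 10.0.0.1 (expiry=1+13=14). clock=1
Op 6: tick 1 -> clock=2.
lookup b.com: not in cache (expired or never inserted)

Answer: NXDOMAIN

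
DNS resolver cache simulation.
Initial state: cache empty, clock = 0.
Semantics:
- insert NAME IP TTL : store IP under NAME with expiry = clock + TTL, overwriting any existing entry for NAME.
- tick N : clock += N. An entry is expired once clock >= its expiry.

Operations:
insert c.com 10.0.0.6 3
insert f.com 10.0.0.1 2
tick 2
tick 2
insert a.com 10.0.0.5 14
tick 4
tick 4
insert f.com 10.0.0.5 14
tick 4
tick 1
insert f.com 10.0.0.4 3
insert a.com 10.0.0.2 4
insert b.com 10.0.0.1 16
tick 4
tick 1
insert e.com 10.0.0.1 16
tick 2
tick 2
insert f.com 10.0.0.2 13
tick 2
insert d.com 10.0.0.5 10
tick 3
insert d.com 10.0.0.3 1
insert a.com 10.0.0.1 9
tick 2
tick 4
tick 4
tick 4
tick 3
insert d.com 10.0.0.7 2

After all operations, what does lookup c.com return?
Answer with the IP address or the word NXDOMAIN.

Op 1: insert c.com -> 10.0.0.6 (expiry=0+3=3). clock=0
Op 2: insert f.com -> 10.0.0.1 (expiry=0+2=2). clock=0
Op 3: tick 2 -> clock=2. purged={f.com}
Op 4: tick 2 -> clock=4. purged={c.com}
Op 5: insert a.com -> 10.0.0.5 (expiry=4+14=18). clock=4
Op 6: tick 4 -> clock=8.
Op 7: tick 4 -> clock=12.
Op 8: insert f.com -> 10.0.0.5 (expiry=12+14=26). clock=12
Op 9: tick 4 -> clock=16.
Op 10: tick 1 -> clock=17.
Op 11: insert f.com -> 10.0.0.4 (expiry=17+3=20). clock=17
Op 12: insert a.com -> 10.0.0.2 (expiry=17+4=21). clock=17
Op 13: insert b.com -> 10.0.0.1 (expiry=17+16=33). clock=17
Op 14: tick 4 -> clock=21. purged={a.com,f.com}
Op 15: tick 1 -> clock=22.
Op 16: insert e.com -> 10.0.0.1 (expiry=22+16=38). clock=22
Op 17: tick 2 -> clock=24.
Op 18: tick 2 -> clock=26.
Op 19: insert f.com -> 10.0.0.2 (expiry=26+13=39). clock=26
Op 20: tick 2 -> clock=28.
Op 21: insert d.com -> 10.0.0.5 (expiry=28+10=38). clock=28
Op 22: tick 3 -> clock=31.
Op 23: insert d.com -> 10.0.0.3 (expiry=31+1=32). clock=31
Op 24: insert a.com -> 10.0.0.1 (expiry=31+9=40). clock=31
Op 25: tick 2 -> clock=33. purged={b.com,d.com}
Op 26: tick 4 -> clock=37.
Op 27: tick 4 -> clock=41. purged={a.com,e.com,f.com}
Op 28: tick 4 -> clock=45.
Op 29: tick 3 -> clock=48.
Op 30: insert d.com -> 10.0.0.7 (expiry=48+2=50). clock=48
lookup c.com: not in cache (expired or never inserted)

Answer: NXDOMAIN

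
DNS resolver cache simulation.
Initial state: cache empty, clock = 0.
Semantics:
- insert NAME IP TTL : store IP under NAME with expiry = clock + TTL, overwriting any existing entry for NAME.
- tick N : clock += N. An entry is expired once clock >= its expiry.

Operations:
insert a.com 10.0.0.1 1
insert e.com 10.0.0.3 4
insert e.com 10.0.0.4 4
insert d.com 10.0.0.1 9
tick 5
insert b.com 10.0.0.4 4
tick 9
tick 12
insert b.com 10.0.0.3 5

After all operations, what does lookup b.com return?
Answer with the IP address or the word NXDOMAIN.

Op 1: insert a.com -> 10.0.0.1 (expiry=0+1=1). clock=0
Op 2: insert e.com -> 10.0.0.3 (expiry=0+4=4). clock=0
Op 3: insert e.com -> 10.0.0.4 (expiry=0+4=4). clock=0
Op 4: insert d.com -> 10.0.0.1 (expiry=0+9=9). clock=0
Op 5: tick 5 -> clock=5. purged={a.com,e.com}
Op 6: insert b.com -> 10.0.0.4 (expiry=5+4=9). clock=5
Op 7: tick 9 -> clock=14. purged={b.com,d.com}
Op 8: tick 12 -> clock=26.
Op 9: insert b.com -> 10.0.0.3 (expiry=26+5=31). clock=26
lookup b.com: present, ip=10.0.0.3 expiry=31 > clock=26

Answer: 10.0.0.3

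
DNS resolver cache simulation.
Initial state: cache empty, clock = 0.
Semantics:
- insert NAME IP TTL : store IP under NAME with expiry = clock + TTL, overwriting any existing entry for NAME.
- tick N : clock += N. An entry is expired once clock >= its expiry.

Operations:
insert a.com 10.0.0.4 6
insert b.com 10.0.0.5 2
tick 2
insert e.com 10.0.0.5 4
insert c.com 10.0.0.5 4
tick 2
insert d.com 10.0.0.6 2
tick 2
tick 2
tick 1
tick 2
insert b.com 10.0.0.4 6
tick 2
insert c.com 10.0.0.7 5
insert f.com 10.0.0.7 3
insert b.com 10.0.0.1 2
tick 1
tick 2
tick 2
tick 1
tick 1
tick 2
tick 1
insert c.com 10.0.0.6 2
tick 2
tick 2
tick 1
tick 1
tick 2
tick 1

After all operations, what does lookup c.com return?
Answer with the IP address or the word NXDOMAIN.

Op 1: insert a.com -> 10.0.0.4 (expiry=0+6=6). clock=0
Op 2: insert b.com -> 10.0.0.5 (expiry=0+2=2). clock=0
Op 3: tick 2 -> clock=2. purged={b.com}
Op 4: insert e.com -> 10.0.0.5 (expiry=2+4=6). clock=2
Op 5: insert c.com -> 10.0.0.5 (expiry=2+4=6). clock=2
Op 6: tick 2 -> clock=4.
Op 7: insert d.com -> 10.0.0.6 (expiry=4+2=6). clock=4
Op 8: tick 2 -> clock=6. purged={a.com,c.com,d.com,e.com}
Op 9: tick 2 -> clock=8.
Op 10: tick 1 -> clock=9.
Op 11: tick 2 -> clock=11.
Op 12: insert b.com -> 10.0.0.4 (expiry=11+6=17). clock=11
Op 13: tick 2 -> clock=13.
Op 14: insert c.com -> 10.0.0.7 (expiry=13+5=18). clock=13
Op 15: insert f.com -> 10.0.0.7 (expiry=13+3=16). clock=13
Op 16: insert b.com -> 10.0.0.1 (expiry=13+2=15). clock=13
Op 17: tick 1 -> clock=14.
Op 18: tick 2 -> clock=16. purged={b.com,f.com}
Op 19: tick 2 -> clock=18. purged={c.com}
Op 20: tick 1 -> clock=19.
Op 21: tick 1 -> clock=20.
Op 22: tick 2 -> clock=22.
Op 23: tick 1 -> clock=23.
Op 24: insert c.com -> 10.0.0.6 (expiry=23+2=25). clock=23
Op 25: tick 2 -> clock=25. purged={c.com}
Op 26: tick 2 -> clock=27.
Op 27: tick 1 -> clock=28.
Op 28: tick 1 -> clock=29.
Op 29: tick 2 -> clock=31.
Op 30: tick 1 -> clock=32.
lookup c.com: not in cache (expired or never inserted)

Answer: NXDOMAIN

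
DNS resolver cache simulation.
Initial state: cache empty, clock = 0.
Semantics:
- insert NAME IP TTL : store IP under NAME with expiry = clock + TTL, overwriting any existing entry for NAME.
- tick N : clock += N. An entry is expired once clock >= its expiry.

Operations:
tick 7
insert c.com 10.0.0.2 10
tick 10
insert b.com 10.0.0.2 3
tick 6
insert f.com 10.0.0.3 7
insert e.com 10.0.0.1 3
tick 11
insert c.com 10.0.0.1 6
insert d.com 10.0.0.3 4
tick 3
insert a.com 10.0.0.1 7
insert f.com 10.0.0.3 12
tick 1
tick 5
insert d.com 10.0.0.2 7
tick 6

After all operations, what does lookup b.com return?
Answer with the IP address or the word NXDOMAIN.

Answer: NXDOMAIN

Derivation:
Op 1: tick 7 -> clock=7.
Op 2: insert c.com -> 10.0.0.2 (expiry=7+10=17). clock=7
Op 3: tick 10 -> clock=17. purged={c.com}
Op 4: insert b.com -> 10.0.0.2 (expiry=17+3=20). clock=17
Op 5: tick 6 -> clock=23. purged={b.com}
Op 6: insert f.com -> 10.0.0.3 (expiry=23+7=30). clock=23
Op 7: insert e.com -> 10.0.0.1 (expiry=23+3=26). clock=23
Op 8: tick 11 -> clock=34. purged={e.com,f.com}
Op 9: insert c.com -> 10.0.0.1 (expiry=34+6=40). clock=34
Op 10: insert d.com -> 10.0.0.3 (expiry=34+4=38). clock=34
Op 11: tick 3 -> clock=37.
Op 12: insert a.com -> 10.0.0.1 (expiry=37+7=44). clock=37
Op 13: insert f.com -> 10.0.0.3 (expiry=37+12=49). clock=37
Op 14: tick 1 -> clock=38. purged={d.com}
Op 15: tick 5 -> clock=43. purged={c.com}
Op 16: insert d.com -> 10.0.0.2 (expiry=43+7=50). clock=43
Op 17: tick 6 -> clock=49. purged={a.com,f.com}
lookup b.com: not in cache (expired or never inserted)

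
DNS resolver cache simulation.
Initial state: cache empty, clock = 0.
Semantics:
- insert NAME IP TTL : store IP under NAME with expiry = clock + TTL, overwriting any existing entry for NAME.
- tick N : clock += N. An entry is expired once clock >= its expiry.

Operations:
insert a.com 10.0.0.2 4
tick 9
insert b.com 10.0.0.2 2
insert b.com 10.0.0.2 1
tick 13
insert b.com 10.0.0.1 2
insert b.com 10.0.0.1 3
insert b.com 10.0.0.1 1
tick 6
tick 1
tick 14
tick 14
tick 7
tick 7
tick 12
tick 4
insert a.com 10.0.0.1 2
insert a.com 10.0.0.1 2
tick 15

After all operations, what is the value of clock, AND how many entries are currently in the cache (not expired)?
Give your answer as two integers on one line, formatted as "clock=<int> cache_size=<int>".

Answer: clock=102 cache_size=0

Derivation:
Op 1: insert a.com -> 10.0.0.2 (expiry=0+4=4). clock=0
Op 2: tick 9 -> clock=9. purged={a.com}
Op 3: insert b.com -> 10.0.0.2 (expiry=9+2=11). clock=9
Op 4: insert b.com -> 10.0.0.2 (expiry=9+1=10). clock=9
Op 5: tick 13 -> clock=22. purged={b.com}
Op 6: insert b.com -> 10.0.0.1 (expiry=22+2=24). clock=22
Op 7: insert b.com -> 10.0.0.1 (expiry=22+3=25). clock=22
Op 8: insert b.com -> 10.0.0.1 (expiry=22+1=23). clock=22
Op 9: tick 6 -> clock=28. purged={b.com}
Op 10: tick 1 -> clock=29.
Op 11: tick 14 -> clock=43.
Op 12: tick 14 -> clock=57.
Op 13: tick 7 -> clock=64.
Op 14: tick 7 -> clock=71.
Op 15: tick 12 -> clock=83.
Op 16: tick 4 -> clock=87.
Op 17: insert a.com -> 10.0.0.1 (expiry=87+2=89). clock=87
Op 18: insert a.com -> 10.0.0.1 (expiry=87+2=89). clock=87
Op 19: tick 15 -> clock=102. purged={a.com}
Final clock = 102
Final cache (unexpired): {} -> size=0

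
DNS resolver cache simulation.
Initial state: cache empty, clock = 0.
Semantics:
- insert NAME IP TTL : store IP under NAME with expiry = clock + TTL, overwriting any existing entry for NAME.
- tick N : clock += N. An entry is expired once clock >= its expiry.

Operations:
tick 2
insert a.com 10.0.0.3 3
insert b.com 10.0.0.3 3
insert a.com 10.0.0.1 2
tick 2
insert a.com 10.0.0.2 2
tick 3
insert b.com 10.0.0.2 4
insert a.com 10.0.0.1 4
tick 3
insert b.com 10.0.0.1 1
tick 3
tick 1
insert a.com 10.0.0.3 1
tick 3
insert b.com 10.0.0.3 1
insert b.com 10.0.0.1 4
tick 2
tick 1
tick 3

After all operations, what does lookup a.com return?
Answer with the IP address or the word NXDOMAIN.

Answer: NXDOMAIN

Derivation:
Op 1: tick 2 -> clock=2.
Op 2: insert a.com -> 10.0.0.3 (expiry=2+3=5). clock=2
Op 3: insert b.com -> 10.0.0.3 (expiry=2+3=5). clock=2
Op 4: insert a.com -> 10.0.0.1 (expiry=2+2=4). clock=2
Op 5: tick 2 -> clock=4. purged={a.com}
Op 6: insert a.com -> 10.0.0.2 (expiry=4+2=6). clock=4
Op 7: tick 3 -> clock=7. purged={a.com,b.com}
Op 8: insert b.com -> 10.0.0.2 (expiry=7+4=11). clock=7
Op 9: insert a.com -> 10.0.0.1 (expiry=7+4=11). clock=7
Op 10: tick 3 -> clock=10.
Op 11: insert b.com -> 10.0.0.1 (expiry=10+1=11). clock=10
Op 12: tick 3 -> clock=13. purged={a.com,b.com}
Op 13: tick 1 -> clock=14.
Op 14: insert a.com -> 10.0.0.3 (expiry=14+1=15). clock=14
Op 15: tick 3 -> clock=17. purged={a.com}
Op 16: insert b.com -> 10.0.0.3 (expiry=17+1=18). clock=17
Op 17: insert b.com -> 10.0.0.1 (expiry=17+4=21). clock=17
Op 18: tick 2 -> clock=19.
Op 19: tick 1 -> clock=20.
Op 20: tick 3 -> clock=23. purged={b.com}
lookup a.com: not in cache (expired or never inserted)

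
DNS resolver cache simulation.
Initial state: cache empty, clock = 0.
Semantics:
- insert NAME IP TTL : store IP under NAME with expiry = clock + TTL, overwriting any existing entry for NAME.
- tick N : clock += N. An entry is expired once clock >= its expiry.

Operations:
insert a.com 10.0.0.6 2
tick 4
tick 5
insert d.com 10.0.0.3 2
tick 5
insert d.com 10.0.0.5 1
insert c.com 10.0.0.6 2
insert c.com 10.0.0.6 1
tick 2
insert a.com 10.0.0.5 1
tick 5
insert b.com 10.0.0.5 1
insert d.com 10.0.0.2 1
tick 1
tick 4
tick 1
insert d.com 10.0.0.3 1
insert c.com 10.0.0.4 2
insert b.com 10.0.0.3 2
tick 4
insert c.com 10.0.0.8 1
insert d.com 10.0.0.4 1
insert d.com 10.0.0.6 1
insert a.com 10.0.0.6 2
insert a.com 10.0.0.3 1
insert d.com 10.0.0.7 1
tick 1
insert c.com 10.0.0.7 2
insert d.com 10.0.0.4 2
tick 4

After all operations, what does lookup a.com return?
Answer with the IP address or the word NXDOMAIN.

Answer: NXDOMAIN

Derivation:
Op 1: insert a.com -> 10.0.0.6 (expiry=0+2=2). clock=0
Op 2: tick 4 -> clock=4. purged={a.com}
Op 3: tick 5 -> clock=9.
Op 4: insert d.com -> 10.0.0.3 (expiry=9+2=11). clock=9
Op 5: tick 5 -> clock=14. purged={d.com}
Op 6: insert d.com -> 10.0.0.5 (expiry=14+1=15). clock=14
Op 7: insert c.com -> 10.0.0.6 (expiry=14+2=16). clock=14
Op 8: insert c.com -> 10.0.0.6 (expiry=14+1=15). clock=14
Op 9: tick 2 -> clock=16. purged={c.com,d.com}
Op 10: insert a.com -> 10.0.0.5 (expiry=16+1=17). clock=16
Op 11: tick 5 -> clock=21. purged={a.com}
Op 12: insert b.com -> 10.0.0.5 (expiry=21+1=22). clock=21
Op 13: insert d.com -> 10.0.0.2 (expiry=21+1=22). clock=21
Op 14: tick 1 -> clock=22. purged={b.com,d.com}
Op 15: tick 4 -> clock=26.
Op 16: tick 1 -> clock=27.
Op 17: insert d.com -> 10.0.0.3 (expiry=27+1=28). clock=27
Op 18: insert c.com -> 10.0.0.4 (expiry=27+2=29). clock=27
Op 19: insert b.com -> 10.0.0.3 (expiry=27+2=29). clock=27
Op 20: tick 4 -> clock=31. purged={b.com,c.com,d.com}
Op 21: insert c.com -> 10.0.0.8 (expiry=31+1=32). clock=31
Op 22: insert d.com -> 10.0.0.4 (expiry=31+1=32). clock=31
Op 23: insert d.com -> 10.0.0.6 (expiry=31+1=32). clock=31
Op 24: insert a.com -> 10.0.0.6 (expiry=31+2=33). clock=31
Op 25: insert a.com -> 10.0.0.3 (expiry=31+1=32). clock=31
Op 26: insert d.com -> 10.0.0.7 (expiry=31+1=32). clock=31
Op 27: tick 1 -> clock=32. purged={a.com,c.com,d.com}
Op 28: insert c.com -> 10.0.0.7 (expiry=32+2=34). clock=32
Op 29: insert d.com -> 10.0.0.4 (expiry=32+2=34). clock=32
Op 30: tick 4 -> clock=36. purged={c.com,d.com}
lookup a.com: not in cache (expired or never inserted)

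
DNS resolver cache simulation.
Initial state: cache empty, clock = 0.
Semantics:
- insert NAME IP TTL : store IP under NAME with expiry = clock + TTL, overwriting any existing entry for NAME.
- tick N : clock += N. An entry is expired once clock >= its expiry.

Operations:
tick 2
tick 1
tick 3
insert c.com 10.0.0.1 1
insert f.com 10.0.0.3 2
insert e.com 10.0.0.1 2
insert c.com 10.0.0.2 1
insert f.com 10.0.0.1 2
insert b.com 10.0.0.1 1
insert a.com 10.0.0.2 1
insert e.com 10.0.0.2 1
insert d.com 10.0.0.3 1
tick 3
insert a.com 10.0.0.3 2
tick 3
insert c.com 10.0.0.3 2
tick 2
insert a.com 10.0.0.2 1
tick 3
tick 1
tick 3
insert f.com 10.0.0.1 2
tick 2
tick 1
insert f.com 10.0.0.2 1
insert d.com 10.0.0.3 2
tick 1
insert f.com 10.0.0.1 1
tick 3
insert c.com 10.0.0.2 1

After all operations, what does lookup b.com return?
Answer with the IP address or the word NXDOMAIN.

Op 1: tick 2 -> clock=2.
Op 2: tick 1 -> clock=3.
Op 3: tick 3 -> clock=6.
Op 4: insert c.com -> 10.0.0.1 (expiry=6+1=7). clock=6
Op 5: insert f.com -> 10.0.0.3 (expiry=6+2=8). clock=6
Op 6: insert e.com -> 10.0.0.1 (expiry=6+2=8). clock=6
Op 7: insert c.com -> 10.0.0.2 (expiry=6+1=7). clock=6
Op 8: insert f.com -> 10.0.0.1 (expiry=6+2=8). clock=6
Op 9: insert b.com -> 10.0.0.1 (expiry=6+1=7). clock=6
Op 10: insert a.com -> 10.0.0.2 (expiry=6+1=7). clock=6
Op 11: insert e.com -> 10.0.0.2 (expiry=6+1=7). clock=6
Op 12: insert d.com -> 10.0.0.3 (expiry=6+1=7). clock=6
Op 13: tick 3 -> clock=9. purged={a.com,b.com,c.com,d.com,e.com,f.com}
Op 14: insert a.com -> 10.0.0.3 (expiry=9+2=11). clock=9
Op 15: tick 3 -> clock=12. purged={a.com}
Op 16: insert c.com -> 10.0.0.3 (expiry=12+2=14). clock=12
Op 17: tick 2 -> clock=14. purged={c.com}
Op 18: insert a.com -> 10.0.0.2 (expiry=14+1=15). clock=14
Op 19: tick 3 -> clock=17. purged={a.com}
Op 20: tick 1 -> clock=18.
Op 21: tick 3 -> clock=21.
Op 22: insert f.com -> 10.0.0.1 (expiry=21+2=23). clock=21
Op 23: tick 2 -> clock=23. purged={f.com}
Op 24: tick 1 -> clock=24.
Op 25: insert f.com -> 10.0.0.2 (expiry=24+1=25). clock=24
Op 26: insert d.com -> 10.0.0.3 (expiry=24+2=26). clock=24
Op 27: tick 1 -> clock=25. purged={f.com}
Op 28: insert f.com -> 10.0.0.1 (expiry=25+1=26). clock=25
Op 29: tick 3 -> clock=28. purged={d.com,f.com}
Op 30: insert c.com -> 10.0.0.2 (expiry=28+1=29). clock=28
lookup b.com: not in cache (expired or never inserted)

Answer: NXDOMAIN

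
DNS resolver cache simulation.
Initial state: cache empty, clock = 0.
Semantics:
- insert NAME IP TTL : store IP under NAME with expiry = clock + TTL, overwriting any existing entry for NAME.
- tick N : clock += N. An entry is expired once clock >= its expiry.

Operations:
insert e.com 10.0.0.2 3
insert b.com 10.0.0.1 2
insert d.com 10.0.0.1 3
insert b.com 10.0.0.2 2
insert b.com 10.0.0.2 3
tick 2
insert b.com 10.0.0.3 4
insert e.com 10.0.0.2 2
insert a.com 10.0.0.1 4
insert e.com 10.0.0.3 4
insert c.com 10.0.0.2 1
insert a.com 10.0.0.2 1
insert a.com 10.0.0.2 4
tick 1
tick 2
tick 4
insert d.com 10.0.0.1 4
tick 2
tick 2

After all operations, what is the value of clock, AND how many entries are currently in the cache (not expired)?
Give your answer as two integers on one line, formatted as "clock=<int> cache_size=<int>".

Op 1: insert e.com -> 10.0.0.2 (expiry=0+3=3). clock=0
Op 2: insert b.com -> 10.0.0.1 (expiry=0+2=2). clock=0
Op 3: insert d.com -> 10.0.0.1 (expiry=0+3=3). clock=0
Op 4: insert b.com -> 10.0.0.2 (expiry=0+2=2). clock=0
Op 5: insert b.com -> 10.0.0.2 (expiry=0+3=3). clock=0
Op 6: tick 2 -> clock=2.
Op 7: insert b.com -> 10.0.0.3 (expiry=2+4=6). clock=2
Op 8: insert e.com -> 10.0.0.2 (expiry=2+2=4). clock=2
Op 9: insert a.com -> 10.0.0.1 (expiry=2+4=6). clock=2
Op 10: insert e.com -> 10.0.0.3 (expiry=2+4=6). clock=2
Op 11: insert c.com -> 10.0.0.2 (expiry=2+1=3). clock=2
Op 12: insert a.com -> 10.0.0.2 (expiry=2+1=3). clock=2
Op 13: insert a.com -> 10.0.0.2 (expiry=2+4=6). clock=2
Op 14: tick 1 -> clock=3. purged={c.com,d.com}
Op 15: tick 2 -> clock=5.
Op 16: tick 4 -> clock=9. purged={a.com,b.com,e.com}
Op 17: insert d.com -> 10.0.0.1 (expiry=9+4=13). clock=9
Op 18: tick 2 -> clock=11.
Op 19: tick 2 -> clock=13. purged={d.com}
Final clock = 13
Final cache (unexpired): {} -> size=0

Answer: clock=13 cache_size=0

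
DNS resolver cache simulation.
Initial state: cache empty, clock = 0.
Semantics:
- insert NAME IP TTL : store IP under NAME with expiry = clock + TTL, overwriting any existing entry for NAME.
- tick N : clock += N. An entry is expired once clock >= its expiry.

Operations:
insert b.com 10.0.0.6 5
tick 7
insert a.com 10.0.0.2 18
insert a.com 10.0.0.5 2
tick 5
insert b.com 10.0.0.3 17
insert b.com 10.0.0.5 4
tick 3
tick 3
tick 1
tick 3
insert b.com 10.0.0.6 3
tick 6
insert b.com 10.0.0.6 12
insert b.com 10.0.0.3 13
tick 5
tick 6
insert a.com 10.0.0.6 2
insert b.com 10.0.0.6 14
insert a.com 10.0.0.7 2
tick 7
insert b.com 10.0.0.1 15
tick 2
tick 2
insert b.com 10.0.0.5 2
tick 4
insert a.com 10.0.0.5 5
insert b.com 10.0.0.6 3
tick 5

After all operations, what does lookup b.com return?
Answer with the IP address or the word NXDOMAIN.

Op 1: insert b.com -> 10.0.0.6 (expiry=0+5=5). clock=0
Op 2: tick 7 -> clock=7. purged={b.com}
Op 3: insert a.com -> 10.0.0.2 (expiry=7+18=25). clock=7
Op 4: insert a.com -> 10.0.0.5 (expiry=7+2=9). clock=7
Op 5: tick 5 -> clock=12. purged={a.com}
Op 6: insert b.com -> 10.0.0.3 (expiry=12+17=29). clock=12
Op 7: insert b.com -> 10.0.0.5 (expiry=12+4=16). clock=12
Op 8: tick 3 -> clock=15.
Op 9: tick 3 -> clock=18. purged={b.com}
Op 10: tick 1 -> clock=19.
Op 11: tick 3 -> clock=22.
Op 12: insert b.com -> 10.0.0.6 (expiry=22+3=25). clock=22
Op 13: tick 6 -> clock=28. purged={b.com}
Op 14: insert b.com -> 10.0.0.6 (expiry=28+12=40). clock=28
Op 15: insert b.com -> 10.0.0.3 (expiry=28+13=41). clock=28
Op 16: tick 5 -> clock=33.
Op 17: tick 6 -> clock=39.
Op 18: insert a.com -> 10.0.0.6 (expiry=39+2=41). clock=39
Op 19: insert b.com -> 10.0.0.6 (expiry=39+14=53). clock=39
Op 20: insert a.com -> 10.0.0.7 (expiry=39+2=41). clock=39
Op 21: tick 7 -> clock=46. purged={a.com}
Op 22: insert b.com -> 10.0.0.1 (expiry=46+15=61). clock=46
Op 23: tick 2 -> clock=48.
Op 24: tick 2 -> clock=50.
Op 25: insert b.com -> 10.0.0.5 (expiry=50+2=52). clock=50
Op 26: tick 4 -> clock=54. purged={b.com}
Op 27: insert a.com -> 10.0.0.5 (expiry=54+5=59). clock=54
Op 28: insert b.com -> 10.0.0.6 (expiry=54+3=57). clock=54
Op 29: tick 5 -> clock=59. purged={a.com,b.com}
lookup b.com: not in cache (expired or never inserted)

Answer: NXDOMAIN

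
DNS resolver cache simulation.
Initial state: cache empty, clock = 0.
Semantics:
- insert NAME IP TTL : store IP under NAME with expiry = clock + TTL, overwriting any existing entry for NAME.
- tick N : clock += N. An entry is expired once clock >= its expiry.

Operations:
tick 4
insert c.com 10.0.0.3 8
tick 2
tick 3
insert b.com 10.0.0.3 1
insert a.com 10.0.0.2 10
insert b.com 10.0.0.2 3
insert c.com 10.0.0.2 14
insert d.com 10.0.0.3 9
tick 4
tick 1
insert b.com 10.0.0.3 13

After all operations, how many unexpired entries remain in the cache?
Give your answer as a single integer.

Answer: 4

Derivation:
Op 1: tick 4 -> clock=4.
Op 2: insert c.com -> 10.0.0.3 (expiry=4+8=12). clock=4
Op 3: tick 2 -> clock=6.
Op 4: tick 3 -> clock=9.
Op 5: insert b.com -> 10.0.0.3 (expiry=9+1=10). clock=9
Op 6: insert a.com -> 10.0.0.2 (expiry=9+10=19). clock=9
Op 7: insert b.com -> 10.0.0.2 (expiry=9+3=12). clock=9
Op 8: insert c.com -> 10.0.0.2 (expiry=9+14=23). clock=9
Op 9: insert d.com -> 10.0.0.3 (expiry=9+9=18). clock=9
Op 10: tick 4 -> clock=13. purged={b.com}
Op 11: tick 1 -> clock=14.
Op 12: insert b.com -> 10.0.0.3 (expiry=14+13=27). clock=14
Final cache (unexpired): {a.com,b.com,c.com,d.com} -> size=4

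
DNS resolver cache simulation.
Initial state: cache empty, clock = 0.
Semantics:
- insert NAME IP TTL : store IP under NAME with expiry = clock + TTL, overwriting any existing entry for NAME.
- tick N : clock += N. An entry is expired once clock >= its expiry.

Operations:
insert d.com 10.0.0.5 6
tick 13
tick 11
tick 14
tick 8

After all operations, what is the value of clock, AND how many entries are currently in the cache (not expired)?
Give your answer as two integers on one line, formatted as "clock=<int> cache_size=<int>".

Answer: clock=46 cache_size=0

Derivation:
Op 1: insert d.com -> 10.0.0.5 (expiry=0+6=6). clock=0
Op 2: tick 13 -> clock=13. purged={d.com}
Op 3: tick 11 -> clock=24.
Op 4: tick 14 -> clock=38.
Op 5: tick 8 -> clock=46.
Final clock = 46
Final cache (unexpired): {} -> size=0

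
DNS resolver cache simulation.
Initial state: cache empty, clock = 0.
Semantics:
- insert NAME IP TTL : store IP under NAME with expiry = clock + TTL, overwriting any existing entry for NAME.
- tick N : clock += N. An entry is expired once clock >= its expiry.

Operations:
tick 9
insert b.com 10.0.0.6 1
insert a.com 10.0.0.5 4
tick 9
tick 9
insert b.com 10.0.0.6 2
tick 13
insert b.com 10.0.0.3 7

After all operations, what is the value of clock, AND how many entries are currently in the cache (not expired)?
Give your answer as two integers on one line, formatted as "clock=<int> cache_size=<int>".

Op 1: tick 9 -> clock=9.
Op 2: insert b.com -> 10.0.0.6 (expiry=9+1=10). clock=9
Op 3: insert a.com -> 10.0.0.5 (expiry=9+4=13). clock=9
Op 4: tick 9 -> clock=18. purged={a.com,b.com}
Op 5: tick 9 -> clock=27.
Op 6: insert b.com -> 10.0.0.6 (expiry=27+2=29). clock=27
Op 7: tick 13 -> clock=40. purged={b.com}
Op 8: insert b.com -> 10.0.0.3 (expiry=40+7=47). clock=40
Final clock = 40
Final cache (unexpired): {b.com} -> size=1

Answer: clock=40 cache_size=1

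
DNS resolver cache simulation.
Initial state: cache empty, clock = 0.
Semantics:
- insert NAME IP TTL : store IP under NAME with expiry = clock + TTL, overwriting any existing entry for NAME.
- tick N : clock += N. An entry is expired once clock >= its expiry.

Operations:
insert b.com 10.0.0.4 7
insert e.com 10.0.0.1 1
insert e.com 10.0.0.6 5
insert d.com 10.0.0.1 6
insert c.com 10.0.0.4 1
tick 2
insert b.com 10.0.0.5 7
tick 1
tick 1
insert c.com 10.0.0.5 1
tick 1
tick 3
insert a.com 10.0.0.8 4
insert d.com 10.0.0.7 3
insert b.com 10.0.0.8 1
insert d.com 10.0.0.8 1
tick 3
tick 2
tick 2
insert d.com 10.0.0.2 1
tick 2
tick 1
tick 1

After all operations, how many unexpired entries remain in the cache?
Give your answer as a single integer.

Answer: 0

Derivation:
Op 1: insert b.com -> 10.0.0.4 (expiry=0+7=7). clock=0
Op 2: insert e.com -> 10.0.0.1 (expiry=0+1=1). clock=0
Op 3: insert e.com -> 10.0.0.6 (expiry=0+5=5). clock=0
Op 4: insert d.com -> 10.0.0.1 (expiry=0+6=6). clock=0
Op 5: insert c.com -> 10.0.0.4 (expiry=0+1=1). clock=0
Op 6: tick 2 -> clock=2. purged={c.com}
Op 7: insert b.com -> 10.0.0.5 (expiry=2+7=9). clock=2
Op 8: tick 1 -> clock=3.
Op 9: tick 1 -> clock=4.
Op 10: insert c.com -> 10.0.0.5 (expiry=4+1=5). clock=4
Op 11: tick 1 -> clock=5. purged={c.com,e.com}
Op 12: tick 3 -> clock=8. purged={d.com}
Op 13: insert a.com -> 10.0.0.8 (expiry=8+4=12). clock=8
Op 14: insert d.com -> 10.0.0.7 (expiry=8+3=11). clock=8
Op 15: insert b.com -> 10.0.0.8 (expiry=8+1=9). clock=8
Op 16: insert d.com -> 10.0.0.8 (expiry=8+1=9). clock=8
Op 17: tick 3 -> clock=11. purged={b.com,d.com}
Op 18: tick 2 -> clock=13. purged={a.com}
Op 19: tick 2 -> clock=15.
Op 20: insert d.com -> 10.0.0.2 (expiry=15+1=16). clock=15
Op 21: tick 2 -> clock=17. purged={d.com}
Op 22: tick 1 -> clock=18.
Op 23: tick 1 -> clock=19.
Final cache (unexpired): {} -> size=0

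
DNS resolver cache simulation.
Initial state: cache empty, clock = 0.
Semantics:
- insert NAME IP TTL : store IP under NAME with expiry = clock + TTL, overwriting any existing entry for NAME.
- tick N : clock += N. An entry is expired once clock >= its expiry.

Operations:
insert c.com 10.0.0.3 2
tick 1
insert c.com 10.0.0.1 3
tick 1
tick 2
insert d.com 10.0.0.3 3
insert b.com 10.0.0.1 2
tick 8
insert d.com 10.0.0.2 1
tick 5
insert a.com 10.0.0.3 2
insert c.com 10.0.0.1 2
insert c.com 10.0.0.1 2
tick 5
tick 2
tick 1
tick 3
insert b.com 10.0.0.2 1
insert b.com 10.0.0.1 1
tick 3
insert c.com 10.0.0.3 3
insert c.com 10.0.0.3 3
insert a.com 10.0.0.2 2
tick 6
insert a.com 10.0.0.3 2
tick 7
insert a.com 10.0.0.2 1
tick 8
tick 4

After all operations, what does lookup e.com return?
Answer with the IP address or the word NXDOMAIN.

Answer: NXDOMAIN

Derivation:
Op 1: insert c.com -> 10.0.0.3 (expiry=0+2=2). clock=0
Op 2: tick 1 -> clock=1.
Op 3: insert c.com -> 10.0.0.1 (expiry=1+3=4). clock=1
Op 4: tick 1 -> clock=2.
Op 5: tick 2 -> clock=4. purged={c.com}
Op 6: insert d.com -> 10.0.0.3 (expiry=4+3=7). clock=4
Op 7: insert b.com -> 10.0.0.1 (expiry=4+2=6). clock=4
Op 8: tick 8 -> clock=12. purged={b.com,d.com}
Op 9: insert d.com -> 10.0.0.2 (expiry=12+1=13). clock=12
Op 10: tick 5 -> clock=17. purged={d.com}
Op 11: insert a.com -> 10.0.0.3 (expiry=17+2=19). clock=17
Op 12: insert c.com -> 10.0.0.1 (expiry=17+2=19). clock=17
Op 13: insert c.com -> 10.0.0.1 (expiry=17+2=19). clock=17
Op 14: tick 5 -> clock=22. purged={a.com,c.com}
Op 15: tick 2 -> clock=24.
Op 16: tick 1 -> clock=25.
Op 17: tick 3 -> clock=28.
Op 18: insert b.com -> 10.0.0.2 (expiry=28+1=29). clock=28
Op 19: insert b.com -> 10.0.0.1 (expiry=28+1=29). clock=28
Op 20: tick 3 -> clock=31. purged={b.com}
Op 21: insert c.com -> 10.0.0.3 (expiry=31+3=34). clock=31
Op 22: insert c.com -> 10.0.0.3 (expiry=31+3=34). clock=31
Op 23: insert a.com -> 10.0.0.2 (expiry=31+2=33). clock=31
Op 24: tick 6 -> clock=37. purged={a.com,c.com}
Op 25: insert a.com -> 10.0.0.3 (expiry=37+2=39). clock=37
Op 26: tick 7 -> clock=44. purged={a.com}
Op 27: insert a.com -> 10.0.0.2 (expiry=44+1=45). clock=44
Op 28: tick 8 -> clock=52. purged={a.com}
Op 29: tick 4 -> clock=56.
lookup e.com: not in cache (expired or never inserted)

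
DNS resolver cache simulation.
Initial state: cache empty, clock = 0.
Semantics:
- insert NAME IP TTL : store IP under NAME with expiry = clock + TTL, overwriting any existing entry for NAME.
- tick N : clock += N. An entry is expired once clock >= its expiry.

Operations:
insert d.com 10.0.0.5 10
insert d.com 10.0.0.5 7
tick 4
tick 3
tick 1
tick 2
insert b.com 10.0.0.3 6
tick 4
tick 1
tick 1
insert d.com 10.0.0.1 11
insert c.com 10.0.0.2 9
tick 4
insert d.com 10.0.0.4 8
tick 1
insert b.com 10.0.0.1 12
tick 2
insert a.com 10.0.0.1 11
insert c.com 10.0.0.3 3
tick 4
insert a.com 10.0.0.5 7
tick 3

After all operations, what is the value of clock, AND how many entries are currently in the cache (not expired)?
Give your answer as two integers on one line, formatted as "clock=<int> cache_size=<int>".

Answer: clock=30 cache_size=2

Derivation:
Op 1: insert d.com -> 10.0.0.5 (expiry=0+10=10). clock=0
Op 2: insert d.com -> 10.0.0.5 (expiry=0+7=7). clock=0
Op 3: tick 4 -> clock=4.
Op 4: tick 3 -> clock=7. purged={d.com}
Op 5: tick 1 -> clock=8.
Op 6: tick 2 -> clock=10.
Op 7: insert b.com -> 10.0.0.3 (expiry=10+6=16). clock=10
Op 8: tick 4 -> clock=14.
Op 9: tick 1 -> clock=15.
Op 10: tick 1 -> clock=16. purged={b.com}
Op 11: insert d.com -> 10.0.0.1 (expiry=16+11=27). clock=16
Op 12: insert c.com -> 10.0.0.2 (expiry=16+9=25). clock=16
Op 13: tick 4 -> clock=20.
Op 14: insert d.com -> 10.0.0.4 (expiry=20+8=28). clock=20
Op 15: tick 1 -> clock=21.
Op 16: insert b.com -> 10.0.0.1 (expiry=21+12=33). clock=21
Op 17: tick 2 -> clock=23.
Op 18: insert a.com -> 10.0.0.1 (expiry=23+11=34). clock=23
Op 19: insert c.com -> 10.0.0.3 (expiry=23+3=26). clock=23
Op 20: tick 4 -> clock=27. purged={c.com}
Op 21: insert a.com -> 10.0.0.5 (expiry=27+7=34). clock=27
Op 22: tick 3 -> clock=30. purged={d.com}
Final clock = 30
Final cache (unexpired): {a.com,b.com} -> size=2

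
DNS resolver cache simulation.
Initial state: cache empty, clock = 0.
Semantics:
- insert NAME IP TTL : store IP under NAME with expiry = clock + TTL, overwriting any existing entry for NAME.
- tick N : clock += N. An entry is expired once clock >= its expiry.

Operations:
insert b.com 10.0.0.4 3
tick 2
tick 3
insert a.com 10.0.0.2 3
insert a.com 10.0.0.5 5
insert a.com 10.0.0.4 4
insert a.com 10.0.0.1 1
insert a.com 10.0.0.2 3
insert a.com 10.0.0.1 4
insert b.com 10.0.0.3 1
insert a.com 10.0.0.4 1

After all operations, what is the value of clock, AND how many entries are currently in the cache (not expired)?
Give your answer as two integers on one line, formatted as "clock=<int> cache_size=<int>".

Answer: clock=5 cache_size=2

Derivation:
Op 1: insert b.com -> 10.0.0.4 (expiry=0+3=3). clock=0
Op 2: tick 2 -> clock=2.
Op 3: tick 3 -> clock=5. purged={b.com}
Op 4: insert a.com -> 10.0.0.2 (expiry=5+3=8). clock=5
Op 5: insert a.com -> 10.0.0.5 (expiry=5+5=10). clock=5
Op 6: insert a.com -> 10.0.0.4 (expiry=5+4=9). clock=5
Op 7: insert a.com -> 10.0.0.1 (expiry=5+1=6). clock=5
Op 8: insert a.com -> 10.0.0.2 (expiry=5+3=8). clock=5
Op 9: insert a.com -> 10.0.0.1 (expiry=5+4=9). clock=5
Op 10: insert b.com -> 10.0.0.3 (expiry=5+1=6). clock=5
Op 11: insert a.com -> 10.0.0.4 (expiry=5+1=6). clock=5
Final clock = 5
Final cache (unexpired): {a.com,b.com} -> size=2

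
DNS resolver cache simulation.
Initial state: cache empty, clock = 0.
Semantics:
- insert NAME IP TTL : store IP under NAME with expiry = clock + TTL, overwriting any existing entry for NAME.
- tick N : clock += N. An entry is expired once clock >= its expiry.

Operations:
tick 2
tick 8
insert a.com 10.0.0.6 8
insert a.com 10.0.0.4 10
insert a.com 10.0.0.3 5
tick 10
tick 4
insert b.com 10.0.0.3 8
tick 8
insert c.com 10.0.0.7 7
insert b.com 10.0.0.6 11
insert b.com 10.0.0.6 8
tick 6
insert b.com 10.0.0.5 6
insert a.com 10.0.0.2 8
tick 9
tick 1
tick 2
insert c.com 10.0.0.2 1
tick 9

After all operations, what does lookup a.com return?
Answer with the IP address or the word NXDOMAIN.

Op 1: tick 2 -> clock=2.
Op 2: tick 8 -> clock=10.
Op 3: insert a.com -> 10.0.0.6 (expiry=10+8=18). clock=10
Op 4: insert a.com -> 10.0.0.4 (expiry=10+10=20). clock=10
Op 5: insert a.com -> 10.0.0.3 (expiry=10+5=15). clock=10
Op 6: tick 10 -> clock=20. purged={a.com}
Op 7: tick 4 -> clock=24.
Op 8: insert b.com -> 10.0.0.3 (expiry=24+8=32). clock=24
Op 9: tick 8 -> clock=32. purged={b.com}
Op 10: insert c.com -> 10.0.0.7 (expiry=32+7=39). clock=32
Op 11: insert b.com -> 10.0.0.6 (expiry=32+11=43). clock=32
Op 12: insert b.com -> 10.0.0.6 (expiry=32+8=40). clock=32
Op 13: tick 6 -> clock=38.
Op 14: insert b.com -> 10.0.0.5 (expiry=38+6=44). clock=38
Op 15: insert a.com -> 10.0.0.2 (expiry=38+8=46). clock=38
Op 16: tick 9 -> clock=47. purged={a.com,b.com,c.com}
Op 17: tick 1 -> clock=48.
Op 18: tick 2 -> clock=50.
Op 19: insert c.com -> 10.0.0.2 (expiry=50+1=51). clock=50
Op 20: tick 9 -> clock=59. purged={c.com}
lookup a.com: not in cache (expired or never inserted)

Answer: NXDOMAIN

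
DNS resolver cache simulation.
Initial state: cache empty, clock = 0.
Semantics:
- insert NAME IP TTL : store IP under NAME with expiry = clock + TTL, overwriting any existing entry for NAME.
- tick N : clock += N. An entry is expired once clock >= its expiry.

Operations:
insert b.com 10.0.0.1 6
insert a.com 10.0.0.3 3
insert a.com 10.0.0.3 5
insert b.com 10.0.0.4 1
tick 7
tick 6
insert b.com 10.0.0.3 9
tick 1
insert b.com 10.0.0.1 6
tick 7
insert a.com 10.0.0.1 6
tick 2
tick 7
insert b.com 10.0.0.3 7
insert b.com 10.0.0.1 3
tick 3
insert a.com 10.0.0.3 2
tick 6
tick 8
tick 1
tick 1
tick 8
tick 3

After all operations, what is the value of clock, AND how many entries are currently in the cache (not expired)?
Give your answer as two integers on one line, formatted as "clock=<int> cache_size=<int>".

Op 1: insert b.com -> 10.0.0.1 (expiry=0+6=6). clock=0
Op 2: insert a.com -> 10.0.0.3 (expiry=0+3=3). clock=0
Op 3: insert a.com -> 10.0.0.3 (expiry=0+5=5). clock=0
Op 4: insert b.com -> 10.0.0.4 (expiry=0+1=1). clock=0
Op 5: tick 7 -> clock=7. purged={a.com,b.com}
Op 6: tick 6 -> clock=13.
Op 7: insert b.com -> 10.0.0.3 (expiry=13+9=22). clock=13
Op 8: tick 1 -> clock=14.
Op 9: insert b.com -> 10.0.0.1 (expiry=14+6=20). clock=14
Op 10: tick 7 -> clock=21. purged={b.com}
Op 11: insert a.com -> 10.0.0.1 (expiry=21+6=27). clock=21
Op 12: tick 2 -> clock=23.
Op 13: tick 7 -> clock=30. purged={a.com}
Op 14: insert b.com -> 10.0.0.3 (expiry=30+7=37). clock=30
Op 15: insert b.com -> 10.0.0.1 (expiry=30+3=33). clock=30
Op 16: tick 3 -> clock=33. purged={b.com}
Op 17: insert a.com -> 10.0.0.3 (expiry=33+2=35). clock=33
Op 18: tick 6 -> clock=39. purged={a.com}
Op 19: tick 8 -> clock=47.
Op 20: tick 1 -> clock=48.
Op 21: tick 1 -> clock=49.
Op 22: tick 8 -> clock=57.
Op 23: tick 3 -> clock=60.
Final clock = 60
Final cache (unexpired): {} -> size=0

Answer: clock=60 cache_size=0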